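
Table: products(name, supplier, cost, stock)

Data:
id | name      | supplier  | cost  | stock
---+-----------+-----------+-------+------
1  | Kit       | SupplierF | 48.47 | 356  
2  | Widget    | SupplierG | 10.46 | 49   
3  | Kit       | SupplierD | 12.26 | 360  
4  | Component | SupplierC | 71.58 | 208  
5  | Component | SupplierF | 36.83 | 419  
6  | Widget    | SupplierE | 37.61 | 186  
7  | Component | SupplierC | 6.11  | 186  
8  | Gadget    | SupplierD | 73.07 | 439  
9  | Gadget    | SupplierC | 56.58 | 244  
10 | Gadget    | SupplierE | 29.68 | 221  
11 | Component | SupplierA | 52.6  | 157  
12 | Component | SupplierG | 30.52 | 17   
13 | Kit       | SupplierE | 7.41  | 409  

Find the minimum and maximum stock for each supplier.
SELECT supplier, MIN(stock), MAX(stock)
FROM products
GROUP BY supplier

Result:
  SupplierA: min=157, max=157
  SupplierC: min=186, max=244
  SupplierD: min=360, max=439
  SupplierE: min=186, max=409
  SupplierF: min=356, max=419
  SupplierG: min=17, max=49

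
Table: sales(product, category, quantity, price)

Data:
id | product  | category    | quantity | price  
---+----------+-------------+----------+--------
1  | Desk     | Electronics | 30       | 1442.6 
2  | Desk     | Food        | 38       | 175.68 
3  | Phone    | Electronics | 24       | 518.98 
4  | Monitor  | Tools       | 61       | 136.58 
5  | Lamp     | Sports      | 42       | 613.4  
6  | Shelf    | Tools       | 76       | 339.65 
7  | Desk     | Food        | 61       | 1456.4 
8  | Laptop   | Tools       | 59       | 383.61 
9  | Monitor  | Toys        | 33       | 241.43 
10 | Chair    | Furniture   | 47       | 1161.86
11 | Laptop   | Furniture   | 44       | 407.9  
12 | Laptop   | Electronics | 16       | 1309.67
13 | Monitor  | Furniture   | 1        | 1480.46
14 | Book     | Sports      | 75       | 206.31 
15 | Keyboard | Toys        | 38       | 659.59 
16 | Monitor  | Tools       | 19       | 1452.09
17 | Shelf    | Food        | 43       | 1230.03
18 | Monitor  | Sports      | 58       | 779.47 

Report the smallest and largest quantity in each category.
SELECT category, MIN(quantity), MAX(quantity)
FROM sales
GROUP BY category

Result:
  Electronics: min=16, max=30
  Food: min=38, max=61
  Furniture: min=1, max=47
  Sports: min=42, max=75
  Tools: min=19, max=76
  Toys: min=33, max=38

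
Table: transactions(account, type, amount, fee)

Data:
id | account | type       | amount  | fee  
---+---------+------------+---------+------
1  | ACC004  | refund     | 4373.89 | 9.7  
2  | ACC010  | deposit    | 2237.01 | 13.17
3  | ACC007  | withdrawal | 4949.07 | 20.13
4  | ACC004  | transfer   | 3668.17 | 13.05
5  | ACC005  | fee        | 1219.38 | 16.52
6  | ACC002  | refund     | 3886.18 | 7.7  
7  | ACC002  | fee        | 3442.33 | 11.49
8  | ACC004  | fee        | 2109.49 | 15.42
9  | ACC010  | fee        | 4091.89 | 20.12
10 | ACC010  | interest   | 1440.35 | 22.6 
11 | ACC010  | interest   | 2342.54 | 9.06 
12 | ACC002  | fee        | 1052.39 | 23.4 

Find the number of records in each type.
SELECT type, COUNT(*) as count
FROM transactions
GROUP BY type

Result:
  deposit: 1
  fee: 5
  interest: 2
  refund: 2
  transfer: 1
  withdrawal: 1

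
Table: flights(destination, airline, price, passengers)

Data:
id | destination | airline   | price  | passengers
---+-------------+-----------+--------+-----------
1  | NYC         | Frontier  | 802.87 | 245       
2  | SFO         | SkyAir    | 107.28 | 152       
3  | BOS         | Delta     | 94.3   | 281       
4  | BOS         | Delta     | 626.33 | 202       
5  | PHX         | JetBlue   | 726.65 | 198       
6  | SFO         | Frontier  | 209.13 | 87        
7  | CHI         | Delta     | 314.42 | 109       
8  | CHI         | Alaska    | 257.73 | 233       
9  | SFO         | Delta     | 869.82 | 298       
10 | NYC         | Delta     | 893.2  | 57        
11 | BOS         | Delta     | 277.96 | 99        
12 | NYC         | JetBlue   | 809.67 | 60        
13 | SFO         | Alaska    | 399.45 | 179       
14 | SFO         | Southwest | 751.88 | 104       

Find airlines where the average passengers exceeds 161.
SELECT airline, AVG(passengers)
FROM flights
GROUP BY airline
HAVING AVG(passengers) > 161

Result:
  Alaska: avg=206.00
  Delta: avg=174.33
  Frontier: avg=166.00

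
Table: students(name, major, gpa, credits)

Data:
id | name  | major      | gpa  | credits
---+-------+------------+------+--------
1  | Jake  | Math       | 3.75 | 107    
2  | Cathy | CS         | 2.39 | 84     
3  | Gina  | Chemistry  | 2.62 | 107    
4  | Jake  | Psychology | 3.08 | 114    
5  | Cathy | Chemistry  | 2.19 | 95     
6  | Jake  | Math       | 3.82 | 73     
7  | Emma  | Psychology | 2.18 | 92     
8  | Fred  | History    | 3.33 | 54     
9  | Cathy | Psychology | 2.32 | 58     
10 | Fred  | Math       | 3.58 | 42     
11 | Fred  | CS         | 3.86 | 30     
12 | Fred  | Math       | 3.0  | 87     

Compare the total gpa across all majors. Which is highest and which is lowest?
SELECT major, SUM(gpa)
FROM students
GROUP BY major
ORDER BY SUM(gpa)

All groups:
  History: 3.33
  Chemistry: 4.81
  CS: 6.25
  Psychology: 7.58
  Math: 14.15

Highest: Math (14.15)
Lowest: History (3.33)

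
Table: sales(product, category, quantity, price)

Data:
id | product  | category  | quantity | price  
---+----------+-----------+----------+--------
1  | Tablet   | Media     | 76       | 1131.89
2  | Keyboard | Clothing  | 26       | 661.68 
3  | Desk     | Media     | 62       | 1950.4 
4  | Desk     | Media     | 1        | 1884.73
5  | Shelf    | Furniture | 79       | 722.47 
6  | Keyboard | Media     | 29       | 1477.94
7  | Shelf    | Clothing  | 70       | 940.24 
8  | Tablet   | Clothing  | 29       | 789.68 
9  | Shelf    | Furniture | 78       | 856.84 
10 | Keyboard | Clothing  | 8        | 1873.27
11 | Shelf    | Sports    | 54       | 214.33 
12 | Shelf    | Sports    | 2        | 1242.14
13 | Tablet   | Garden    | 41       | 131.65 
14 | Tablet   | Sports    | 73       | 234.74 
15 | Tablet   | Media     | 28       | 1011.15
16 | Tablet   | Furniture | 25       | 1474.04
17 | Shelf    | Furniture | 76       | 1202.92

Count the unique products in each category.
SELECT category, COUNT(DISTINCT product)
FROM sales
GROUP BY category

Result:
  Clothing: 3 distinct
  Furniture: 2 distinct
  Garden: 1 distinct
  Media: 3 distinct
  Sports: 2 distinct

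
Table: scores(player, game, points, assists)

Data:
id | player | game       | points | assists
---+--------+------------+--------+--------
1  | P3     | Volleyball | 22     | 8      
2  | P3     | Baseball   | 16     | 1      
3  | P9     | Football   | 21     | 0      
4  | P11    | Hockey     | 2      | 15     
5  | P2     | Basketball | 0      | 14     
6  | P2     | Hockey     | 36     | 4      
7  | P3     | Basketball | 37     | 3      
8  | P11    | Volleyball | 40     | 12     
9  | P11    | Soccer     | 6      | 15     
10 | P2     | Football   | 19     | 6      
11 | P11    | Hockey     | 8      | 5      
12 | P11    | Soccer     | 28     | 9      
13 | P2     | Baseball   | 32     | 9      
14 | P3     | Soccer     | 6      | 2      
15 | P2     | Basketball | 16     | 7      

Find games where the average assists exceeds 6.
SELECT game, AVG(assists)
FROM scores
GROUP BY game
HAVING AVG(assists) > 6

Result:
  Basketball: avg=8.00
  Hockey: avg=8.00
  Soccer: avg=8.67
  Volleyball: avg=10.00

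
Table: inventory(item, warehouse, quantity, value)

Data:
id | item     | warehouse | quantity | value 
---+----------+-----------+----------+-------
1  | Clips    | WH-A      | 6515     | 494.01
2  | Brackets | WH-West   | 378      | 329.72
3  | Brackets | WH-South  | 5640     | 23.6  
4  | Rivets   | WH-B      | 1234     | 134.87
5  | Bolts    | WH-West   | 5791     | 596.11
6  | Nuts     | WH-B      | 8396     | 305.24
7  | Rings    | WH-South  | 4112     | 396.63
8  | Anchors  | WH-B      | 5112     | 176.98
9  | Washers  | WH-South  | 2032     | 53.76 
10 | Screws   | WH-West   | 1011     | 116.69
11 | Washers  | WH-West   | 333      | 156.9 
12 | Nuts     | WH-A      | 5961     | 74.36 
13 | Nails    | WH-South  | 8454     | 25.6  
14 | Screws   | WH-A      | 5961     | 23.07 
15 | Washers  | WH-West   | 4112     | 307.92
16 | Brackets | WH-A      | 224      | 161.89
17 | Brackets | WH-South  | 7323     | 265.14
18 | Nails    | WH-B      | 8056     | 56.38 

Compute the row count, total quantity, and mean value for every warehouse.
SELECT warehouse,
       COUNT(*) as cnt,
       SUM(quantity) as total_quantity,
       AVG(value) as avg_value
FROM inventory
GROUP BY warehouse

Result:
  WH-A: 4 records, 18661 total quantity, 188.33 avg value
  WH-B: 4 records, 22798 total quantity, 168.37 avg value
  WH-South: 5 records, 27561 total quantity, 152.95 avg value
  WH-West: 5 records, 11625 total quantity, 301.47 avg value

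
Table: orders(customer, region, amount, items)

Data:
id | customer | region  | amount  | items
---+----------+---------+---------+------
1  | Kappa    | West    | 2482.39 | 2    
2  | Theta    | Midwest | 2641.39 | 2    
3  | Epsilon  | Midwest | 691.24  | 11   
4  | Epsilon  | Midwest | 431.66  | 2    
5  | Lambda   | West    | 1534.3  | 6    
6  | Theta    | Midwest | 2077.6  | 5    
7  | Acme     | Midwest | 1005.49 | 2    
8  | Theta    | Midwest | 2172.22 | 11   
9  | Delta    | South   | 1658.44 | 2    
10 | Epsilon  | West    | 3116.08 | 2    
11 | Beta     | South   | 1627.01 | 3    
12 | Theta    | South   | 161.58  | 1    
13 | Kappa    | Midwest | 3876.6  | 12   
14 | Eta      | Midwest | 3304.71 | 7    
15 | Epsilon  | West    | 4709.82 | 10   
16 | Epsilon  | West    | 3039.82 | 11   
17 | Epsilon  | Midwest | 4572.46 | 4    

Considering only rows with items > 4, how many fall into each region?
SELECT region, COUNT(*)
FROM orders
WHERE items > 4
GROUP BY region

Note: WHERE filters rows before grouping.

Result:
  Midwest: 5
  West: 3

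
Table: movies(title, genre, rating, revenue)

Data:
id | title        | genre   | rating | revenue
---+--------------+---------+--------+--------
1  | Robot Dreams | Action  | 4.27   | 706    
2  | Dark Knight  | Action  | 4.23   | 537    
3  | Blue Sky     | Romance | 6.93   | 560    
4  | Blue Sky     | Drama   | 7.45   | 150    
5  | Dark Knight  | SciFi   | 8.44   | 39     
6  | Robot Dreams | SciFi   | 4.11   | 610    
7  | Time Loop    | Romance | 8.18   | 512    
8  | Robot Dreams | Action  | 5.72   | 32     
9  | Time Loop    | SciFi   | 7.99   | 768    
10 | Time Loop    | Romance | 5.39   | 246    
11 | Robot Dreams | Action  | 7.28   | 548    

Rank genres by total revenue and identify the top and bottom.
SELECT genre, SUM(revenue)
FROM movies
GROUP BY genre
ORDER BY SUM(revenue)

All groups:
  Drama: 150
  Romance: 1318
  SciFi: 1417
  Action: 1823

Highest: Action (1823)
Lowest: Drama (150)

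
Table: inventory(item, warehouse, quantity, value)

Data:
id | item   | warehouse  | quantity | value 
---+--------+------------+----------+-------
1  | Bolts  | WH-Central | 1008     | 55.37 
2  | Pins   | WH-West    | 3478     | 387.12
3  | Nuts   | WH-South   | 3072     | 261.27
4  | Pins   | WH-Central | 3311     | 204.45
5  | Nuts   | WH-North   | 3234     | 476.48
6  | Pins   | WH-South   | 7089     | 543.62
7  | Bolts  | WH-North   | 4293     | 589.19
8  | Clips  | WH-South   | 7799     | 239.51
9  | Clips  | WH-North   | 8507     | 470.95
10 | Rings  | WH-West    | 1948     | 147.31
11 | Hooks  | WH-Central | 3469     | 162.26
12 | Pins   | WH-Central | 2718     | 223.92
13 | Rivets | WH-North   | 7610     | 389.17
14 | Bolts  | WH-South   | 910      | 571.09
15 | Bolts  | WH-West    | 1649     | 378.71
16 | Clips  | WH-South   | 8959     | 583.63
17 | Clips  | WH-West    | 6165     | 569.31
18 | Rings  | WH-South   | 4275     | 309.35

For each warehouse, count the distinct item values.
SELECT warehouse, COUNT(DISTINCT item)
FROM inventory
GROUP BY warehouse

Result:
  WH-Central: 3 distinct
  WH-North: 4 distinct
  WH-South: 5 distinct
  WH-West: 4 distinct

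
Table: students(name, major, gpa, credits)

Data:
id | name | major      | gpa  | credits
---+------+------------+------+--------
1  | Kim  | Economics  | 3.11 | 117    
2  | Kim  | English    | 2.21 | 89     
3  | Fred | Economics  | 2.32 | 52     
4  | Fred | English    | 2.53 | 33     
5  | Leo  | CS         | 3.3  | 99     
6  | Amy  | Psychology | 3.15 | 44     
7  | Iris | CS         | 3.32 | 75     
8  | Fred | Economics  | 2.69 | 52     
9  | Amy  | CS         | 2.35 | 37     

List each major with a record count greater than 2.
SELECT major, COUNT(*) as cnt
FROM students
GROUP BY major
HAVING COUNT(*) > 2

Result:
  CS: 3
  Economics: 3

Note: HAVING filters groups after aggregation, WHERE filters rows before.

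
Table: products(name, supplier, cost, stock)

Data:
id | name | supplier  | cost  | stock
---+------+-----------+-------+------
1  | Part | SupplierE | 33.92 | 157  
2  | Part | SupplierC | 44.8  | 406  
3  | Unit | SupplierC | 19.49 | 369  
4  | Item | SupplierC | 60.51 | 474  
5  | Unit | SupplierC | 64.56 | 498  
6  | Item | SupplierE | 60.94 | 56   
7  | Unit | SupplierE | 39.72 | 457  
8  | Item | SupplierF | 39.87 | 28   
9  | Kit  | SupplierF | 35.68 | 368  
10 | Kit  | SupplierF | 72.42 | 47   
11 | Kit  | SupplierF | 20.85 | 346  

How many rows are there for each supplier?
SELECT supplier, COUNT(*) as count
FROM products
GROUP BY supplier

Result:
  SupplierC: 4
  SupplierE: 3
  SupplierF: 4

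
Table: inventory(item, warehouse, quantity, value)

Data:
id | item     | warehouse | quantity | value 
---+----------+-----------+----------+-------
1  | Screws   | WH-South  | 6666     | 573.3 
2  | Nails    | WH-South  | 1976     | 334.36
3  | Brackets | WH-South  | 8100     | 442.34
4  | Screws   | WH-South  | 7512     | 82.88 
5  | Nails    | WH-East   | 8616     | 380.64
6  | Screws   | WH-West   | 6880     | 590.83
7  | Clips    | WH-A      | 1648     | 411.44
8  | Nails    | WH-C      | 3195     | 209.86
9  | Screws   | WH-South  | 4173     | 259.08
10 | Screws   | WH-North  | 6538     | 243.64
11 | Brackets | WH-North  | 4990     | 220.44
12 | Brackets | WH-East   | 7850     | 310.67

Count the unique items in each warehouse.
SELECT warehouse, COUNT(DISTINCT item)
FROM inventory
GROUP BY warehouse

Result:
  WH-A: 1 distinct
  WH-C: 1 distinct
  WH-East: 2 distinct
  WH-North: 2 distinct
  WH-South: 3 distinct
  WH-West: 1 distinct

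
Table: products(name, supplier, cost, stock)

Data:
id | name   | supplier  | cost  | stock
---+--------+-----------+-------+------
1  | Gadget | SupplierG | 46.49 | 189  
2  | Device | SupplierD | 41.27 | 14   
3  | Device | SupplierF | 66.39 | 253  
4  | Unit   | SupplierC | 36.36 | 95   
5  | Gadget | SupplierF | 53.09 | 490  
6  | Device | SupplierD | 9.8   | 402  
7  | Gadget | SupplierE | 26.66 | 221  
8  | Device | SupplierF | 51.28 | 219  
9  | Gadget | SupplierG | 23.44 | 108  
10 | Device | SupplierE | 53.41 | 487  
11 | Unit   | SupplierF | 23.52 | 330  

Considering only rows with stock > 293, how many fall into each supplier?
SELECT supplier, COUNT(*)
FROM products
WHERE stock > 293
GROUP BY supplier

Note: WHERE filters rows before grouping.

Result:
  SupplierD: 1
  SupplierE: 1
  SupplierF: 2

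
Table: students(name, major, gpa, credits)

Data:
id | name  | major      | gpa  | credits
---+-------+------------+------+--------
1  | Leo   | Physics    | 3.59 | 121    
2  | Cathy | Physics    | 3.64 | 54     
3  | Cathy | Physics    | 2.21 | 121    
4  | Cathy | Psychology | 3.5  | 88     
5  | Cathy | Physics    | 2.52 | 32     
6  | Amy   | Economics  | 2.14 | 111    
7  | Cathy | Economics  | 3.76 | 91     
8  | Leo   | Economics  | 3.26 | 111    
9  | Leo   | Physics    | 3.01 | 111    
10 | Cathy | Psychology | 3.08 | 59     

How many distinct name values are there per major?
SELECT major, COUNT(DISTINCT name)
FROM students
GROUP BY major

Result:
  Economics: 3 distinct
  Physics: 2 distinct
  Psychology: 1 distinct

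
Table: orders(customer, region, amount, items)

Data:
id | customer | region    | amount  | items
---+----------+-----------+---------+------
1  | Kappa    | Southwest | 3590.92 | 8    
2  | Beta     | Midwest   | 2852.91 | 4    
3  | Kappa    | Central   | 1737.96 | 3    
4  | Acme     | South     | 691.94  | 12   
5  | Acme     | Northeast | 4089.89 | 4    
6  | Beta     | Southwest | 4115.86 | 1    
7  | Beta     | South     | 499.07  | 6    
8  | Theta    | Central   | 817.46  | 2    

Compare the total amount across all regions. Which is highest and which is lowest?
SELECT region, SUM(amount)
FROM orders
GROUP BY region
ORDER BY SUM(amount)

All groups:
  South: 1191.01
  Central: 2555.42
  Midwest: 2852.91
  Northeast: 4089.89
  Southwest: 7706.78

Highest: Southwest (7706.78)
Lowest: South (1191.01)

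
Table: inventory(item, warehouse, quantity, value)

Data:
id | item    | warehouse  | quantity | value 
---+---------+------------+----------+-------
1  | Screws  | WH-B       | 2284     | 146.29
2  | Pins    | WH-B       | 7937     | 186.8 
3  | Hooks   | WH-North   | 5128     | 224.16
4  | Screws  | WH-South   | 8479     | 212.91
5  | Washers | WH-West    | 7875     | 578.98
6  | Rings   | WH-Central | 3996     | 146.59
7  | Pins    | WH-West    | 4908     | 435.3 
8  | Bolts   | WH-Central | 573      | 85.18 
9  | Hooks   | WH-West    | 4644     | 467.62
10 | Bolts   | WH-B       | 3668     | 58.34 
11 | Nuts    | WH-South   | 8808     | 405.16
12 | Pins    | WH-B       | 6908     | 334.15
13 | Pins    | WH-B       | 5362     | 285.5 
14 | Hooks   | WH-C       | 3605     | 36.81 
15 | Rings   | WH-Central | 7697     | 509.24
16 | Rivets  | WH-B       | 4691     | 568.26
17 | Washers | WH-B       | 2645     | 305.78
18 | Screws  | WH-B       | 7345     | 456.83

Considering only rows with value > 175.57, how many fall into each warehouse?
SELECT warehouse, COUNT(*)
FROM inventory
WHERE value > 175.57
GROUP BY warehouse

Note: WHERE filters rows before grouping.

Result:
  WH-B: 6
  WH-Central: 1
  WH-North: 1
  WH-South: 2
  WH-West: 3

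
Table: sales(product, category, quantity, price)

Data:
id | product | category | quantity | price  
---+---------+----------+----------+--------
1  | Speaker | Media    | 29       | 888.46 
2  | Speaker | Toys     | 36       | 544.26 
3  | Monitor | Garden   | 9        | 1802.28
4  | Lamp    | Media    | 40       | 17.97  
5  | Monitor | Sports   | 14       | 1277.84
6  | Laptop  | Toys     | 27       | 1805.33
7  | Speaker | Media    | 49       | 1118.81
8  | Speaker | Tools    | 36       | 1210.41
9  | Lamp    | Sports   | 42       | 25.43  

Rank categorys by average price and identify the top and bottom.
SELECT category, AVG(price)
FROM sales
GROUP BY category
ORDER BY AVG(price)

All groups:
  Sports: 651.64
  Media: 675.08
  Toys: 1174.80
  Tools: 1210.41
  Garden: 1802.28

Highest: Garden (1802.28)
Lowest: Sports (651.64)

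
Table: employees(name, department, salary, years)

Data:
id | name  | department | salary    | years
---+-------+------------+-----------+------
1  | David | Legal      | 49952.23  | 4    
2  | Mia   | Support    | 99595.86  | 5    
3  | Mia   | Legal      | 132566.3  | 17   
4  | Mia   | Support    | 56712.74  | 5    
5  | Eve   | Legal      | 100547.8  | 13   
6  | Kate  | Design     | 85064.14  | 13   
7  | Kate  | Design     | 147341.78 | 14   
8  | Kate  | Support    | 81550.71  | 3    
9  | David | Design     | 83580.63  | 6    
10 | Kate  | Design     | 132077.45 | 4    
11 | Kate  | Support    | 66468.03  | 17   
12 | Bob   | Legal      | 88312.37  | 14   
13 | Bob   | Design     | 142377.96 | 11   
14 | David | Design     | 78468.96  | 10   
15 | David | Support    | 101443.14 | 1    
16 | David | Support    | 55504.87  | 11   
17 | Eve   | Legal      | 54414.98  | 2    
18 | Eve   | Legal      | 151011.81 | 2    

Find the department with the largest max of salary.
SELECT department, MAX(salary) as val
FROM employees
GROUP BY department
ORDER BY val DESC
LIMIT 1

Result: Legal with max(salary) = 151011.81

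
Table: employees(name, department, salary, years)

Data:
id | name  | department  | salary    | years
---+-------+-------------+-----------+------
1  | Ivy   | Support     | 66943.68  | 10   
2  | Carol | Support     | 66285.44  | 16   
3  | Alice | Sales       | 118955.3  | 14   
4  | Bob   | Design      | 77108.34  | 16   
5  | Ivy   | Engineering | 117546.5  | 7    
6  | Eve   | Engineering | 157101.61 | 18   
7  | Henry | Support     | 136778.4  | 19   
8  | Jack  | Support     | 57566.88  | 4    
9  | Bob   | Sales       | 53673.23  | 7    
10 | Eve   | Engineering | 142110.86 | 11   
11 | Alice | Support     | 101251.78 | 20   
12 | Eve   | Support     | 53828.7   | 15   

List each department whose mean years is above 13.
SELECT department, AVG(years)
FROM employees
GROUP BY department
HAVING AVG(years) > 13

Result:
  Design: avg=16.00
  Support: avg=14.00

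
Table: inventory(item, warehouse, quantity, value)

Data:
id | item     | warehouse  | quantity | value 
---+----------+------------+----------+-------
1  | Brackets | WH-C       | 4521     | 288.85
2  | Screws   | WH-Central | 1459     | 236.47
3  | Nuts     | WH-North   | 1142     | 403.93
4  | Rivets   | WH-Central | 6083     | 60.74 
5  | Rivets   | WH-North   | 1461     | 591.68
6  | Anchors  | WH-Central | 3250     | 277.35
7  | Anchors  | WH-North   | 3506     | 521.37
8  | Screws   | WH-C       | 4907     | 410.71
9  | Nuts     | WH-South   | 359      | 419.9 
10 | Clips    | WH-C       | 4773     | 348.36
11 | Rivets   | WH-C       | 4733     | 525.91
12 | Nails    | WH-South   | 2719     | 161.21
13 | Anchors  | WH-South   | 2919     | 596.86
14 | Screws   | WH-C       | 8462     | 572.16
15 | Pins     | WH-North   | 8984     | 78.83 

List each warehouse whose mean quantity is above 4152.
SELECT warehouse, AVG(quantity)
FROM inventory
GROUP BY warehouse
HAVING AVG(quantity) > 4152

Result:
  WH-C: avg=5479.20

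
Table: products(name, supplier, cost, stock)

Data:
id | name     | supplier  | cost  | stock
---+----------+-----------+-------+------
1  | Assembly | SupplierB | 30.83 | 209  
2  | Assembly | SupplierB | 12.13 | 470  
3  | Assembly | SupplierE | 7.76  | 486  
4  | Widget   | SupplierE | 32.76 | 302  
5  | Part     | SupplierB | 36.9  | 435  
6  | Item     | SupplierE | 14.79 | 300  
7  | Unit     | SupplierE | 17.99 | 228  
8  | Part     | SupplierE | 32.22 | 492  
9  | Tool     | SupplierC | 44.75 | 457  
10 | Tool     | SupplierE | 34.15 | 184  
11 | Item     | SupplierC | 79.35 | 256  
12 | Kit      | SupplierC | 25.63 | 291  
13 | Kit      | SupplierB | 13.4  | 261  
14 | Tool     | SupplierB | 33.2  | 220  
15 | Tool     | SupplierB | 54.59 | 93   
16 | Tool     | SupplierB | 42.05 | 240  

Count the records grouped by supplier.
SELECT supplier, COUNT(*) as count
FROM products
GROUP BY supplier

Result:
  SupplierB: 7
  SupplierC: 3
  SupplierE: 6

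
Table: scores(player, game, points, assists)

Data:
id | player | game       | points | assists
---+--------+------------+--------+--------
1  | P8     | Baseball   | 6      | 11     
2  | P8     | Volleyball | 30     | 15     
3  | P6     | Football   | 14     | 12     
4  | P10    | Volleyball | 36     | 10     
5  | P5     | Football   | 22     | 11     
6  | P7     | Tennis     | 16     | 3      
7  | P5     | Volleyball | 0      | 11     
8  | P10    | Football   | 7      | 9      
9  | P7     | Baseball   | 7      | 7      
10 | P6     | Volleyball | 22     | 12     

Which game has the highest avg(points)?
SELECT game, AVG(points) as val
FROM scores
GROUP BY game
ORDER BY val DESC
LIMIT 1

Result: Volleyball with avg(points) = 22.00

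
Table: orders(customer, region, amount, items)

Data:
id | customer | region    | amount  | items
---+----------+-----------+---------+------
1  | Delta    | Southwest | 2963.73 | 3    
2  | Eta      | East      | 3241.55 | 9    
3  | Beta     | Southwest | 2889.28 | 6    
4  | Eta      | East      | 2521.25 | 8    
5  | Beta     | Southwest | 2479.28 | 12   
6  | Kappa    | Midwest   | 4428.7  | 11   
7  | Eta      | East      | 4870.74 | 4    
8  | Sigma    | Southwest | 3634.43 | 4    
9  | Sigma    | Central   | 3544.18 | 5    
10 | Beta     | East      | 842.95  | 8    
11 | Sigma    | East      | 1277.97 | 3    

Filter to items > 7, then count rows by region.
SELECT region, COUNT(*)
FROM orders
WHERE items > 7
GROUP BY region

Note: WHERE filters rows before grouping.

Result:
  East: 3
  Midwest: 1
  Southwest: 1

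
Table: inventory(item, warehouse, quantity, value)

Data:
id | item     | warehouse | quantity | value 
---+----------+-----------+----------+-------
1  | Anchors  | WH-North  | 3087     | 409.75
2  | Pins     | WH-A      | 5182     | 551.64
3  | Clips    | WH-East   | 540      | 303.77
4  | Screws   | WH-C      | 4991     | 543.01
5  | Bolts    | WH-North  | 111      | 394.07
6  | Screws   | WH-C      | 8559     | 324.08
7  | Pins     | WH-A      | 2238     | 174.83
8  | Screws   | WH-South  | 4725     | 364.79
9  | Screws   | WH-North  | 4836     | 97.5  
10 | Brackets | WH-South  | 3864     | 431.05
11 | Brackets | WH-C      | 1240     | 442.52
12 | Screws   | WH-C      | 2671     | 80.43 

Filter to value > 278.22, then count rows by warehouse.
SELECT warehouse, COUNT(*)
FROM inventory
WHERE value > 278.22
GROUP BY warehouse

Note: WHERE filters rows before grouping.

Result:
  WH-A: 1
  WH-C: 3
  WH-East: 1
  WH-North: 2
  WH-South: 2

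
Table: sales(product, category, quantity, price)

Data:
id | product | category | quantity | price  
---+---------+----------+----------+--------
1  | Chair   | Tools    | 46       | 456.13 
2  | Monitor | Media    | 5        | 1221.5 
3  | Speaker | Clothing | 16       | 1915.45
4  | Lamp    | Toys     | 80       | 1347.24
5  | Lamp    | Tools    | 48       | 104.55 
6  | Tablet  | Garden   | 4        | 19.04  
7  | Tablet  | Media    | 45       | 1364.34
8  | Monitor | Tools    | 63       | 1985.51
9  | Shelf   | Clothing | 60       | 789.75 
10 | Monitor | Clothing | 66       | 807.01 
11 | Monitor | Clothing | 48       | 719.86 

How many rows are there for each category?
SELECT category, COUNT(*) as count
FROM sales
GROUP BY category

Result:
  Clothing: 4
  Garden: 1
  Media: 2
  Tools: 3
  Toys: 1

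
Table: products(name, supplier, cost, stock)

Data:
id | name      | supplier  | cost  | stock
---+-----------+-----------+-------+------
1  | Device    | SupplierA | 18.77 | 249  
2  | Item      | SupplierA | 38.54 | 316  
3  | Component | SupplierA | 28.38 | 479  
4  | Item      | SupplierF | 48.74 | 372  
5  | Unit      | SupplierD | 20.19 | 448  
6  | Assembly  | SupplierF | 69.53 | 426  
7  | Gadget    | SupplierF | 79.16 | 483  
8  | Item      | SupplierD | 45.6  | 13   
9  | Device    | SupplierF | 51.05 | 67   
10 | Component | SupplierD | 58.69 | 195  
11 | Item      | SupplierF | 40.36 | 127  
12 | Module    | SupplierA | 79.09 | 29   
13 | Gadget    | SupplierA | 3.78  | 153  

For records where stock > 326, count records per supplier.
SELECT supplier, COUNT(*)
FROM products
WHERE stock > 326
GROUP BY supplier

Note: WHERE filters rows before grouping.

Result:
  SupplierA: 1
  SupplierD: 1
  SupplierF: 3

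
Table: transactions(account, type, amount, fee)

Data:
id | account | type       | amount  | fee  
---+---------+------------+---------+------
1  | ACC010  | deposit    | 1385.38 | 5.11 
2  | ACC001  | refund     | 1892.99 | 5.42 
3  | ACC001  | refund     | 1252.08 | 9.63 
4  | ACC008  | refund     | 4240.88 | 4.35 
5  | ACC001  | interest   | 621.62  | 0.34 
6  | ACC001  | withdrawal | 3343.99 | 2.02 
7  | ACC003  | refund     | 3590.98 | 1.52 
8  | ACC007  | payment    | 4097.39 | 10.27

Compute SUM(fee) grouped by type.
SELECT type, SUM(fee) as result
FROM transactions
GROUP BY type

Result:
  deposit: 5.11
  interest: 0.34
  payment: 10.27
  refund: 20.92
  withdrawal: 2.02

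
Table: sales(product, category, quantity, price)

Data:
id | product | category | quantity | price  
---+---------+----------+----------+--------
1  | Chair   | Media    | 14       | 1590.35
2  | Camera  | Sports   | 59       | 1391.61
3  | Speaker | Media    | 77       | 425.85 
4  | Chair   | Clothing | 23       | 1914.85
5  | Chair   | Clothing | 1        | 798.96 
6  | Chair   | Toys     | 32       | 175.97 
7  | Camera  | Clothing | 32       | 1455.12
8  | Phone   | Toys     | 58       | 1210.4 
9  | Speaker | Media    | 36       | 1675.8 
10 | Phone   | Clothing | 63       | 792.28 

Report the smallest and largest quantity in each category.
SELECT category, MIN(quantity), MAX(quantity)
FROM sales
GROUP BY category

Result:
  Clothing: min=1, max=63
  Media: min=14, max=77
  Sports: min=59, max=59
  Toys: min=32, max=58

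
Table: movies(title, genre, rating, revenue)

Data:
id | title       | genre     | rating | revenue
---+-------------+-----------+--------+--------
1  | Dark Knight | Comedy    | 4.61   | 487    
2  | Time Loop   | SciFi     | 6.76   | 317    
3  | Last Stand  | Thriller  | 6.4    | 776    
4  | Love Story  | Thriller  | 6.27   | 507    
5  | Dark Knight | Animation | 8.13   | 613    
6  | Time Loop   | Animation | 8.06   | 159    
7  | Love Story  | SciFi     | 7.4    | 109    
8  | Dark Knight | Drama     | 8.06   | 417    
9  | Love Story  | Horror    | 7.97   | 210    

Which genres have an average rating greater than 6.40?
SELECT genre, AVG(rating)
FROM movies
GROUP BY genre
HAVING AVG(rating) > 6.40

Result:
  Animation: avg=8.10
  Drama: avg=8.06
  Horror: avg=7.97
  SciFi: avg=7.08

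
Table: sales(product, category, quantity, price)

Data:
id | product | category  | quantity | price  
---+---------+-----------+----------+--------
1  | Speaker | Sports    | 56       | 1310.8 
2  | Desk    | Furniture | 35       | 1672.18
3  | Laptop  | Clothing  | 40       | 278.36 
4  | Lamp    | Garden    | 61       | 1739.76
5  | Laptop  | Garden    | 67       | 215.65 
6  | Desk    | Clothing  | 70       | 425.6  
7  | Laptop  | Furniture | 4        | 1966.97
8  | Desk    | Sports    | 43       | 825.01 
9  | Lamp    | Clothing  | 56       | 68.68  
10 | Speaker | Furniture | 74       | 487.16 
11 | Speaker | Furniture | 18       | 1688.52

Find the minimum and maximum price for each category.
SELECT category, MIN(price), MAX(price)
FROM sales
GROUP BY category

Result:
  Clothing: min=68.68, max=425.60
  Furniture: min=487.16, max=1966.97
  Garden: min=215.65, max=1739.76
  Sports: min=825.01, max=1310.80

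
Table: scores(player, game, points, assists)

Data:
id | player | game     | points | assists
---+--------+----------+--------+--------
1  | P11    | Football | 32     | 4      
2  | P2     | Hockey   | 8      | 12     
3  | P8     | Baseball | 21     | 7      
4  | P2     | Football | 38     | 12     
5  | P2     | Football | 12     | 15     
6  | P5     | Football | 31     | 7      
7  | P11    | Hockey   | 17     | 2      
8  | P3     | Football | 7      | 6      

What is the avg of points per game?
SELECT game, AVG(points) as result
FROM scores
GROUP BY game

Result:
  Baseball: 21.00
  Football: 24.00
  Hockey: 12.50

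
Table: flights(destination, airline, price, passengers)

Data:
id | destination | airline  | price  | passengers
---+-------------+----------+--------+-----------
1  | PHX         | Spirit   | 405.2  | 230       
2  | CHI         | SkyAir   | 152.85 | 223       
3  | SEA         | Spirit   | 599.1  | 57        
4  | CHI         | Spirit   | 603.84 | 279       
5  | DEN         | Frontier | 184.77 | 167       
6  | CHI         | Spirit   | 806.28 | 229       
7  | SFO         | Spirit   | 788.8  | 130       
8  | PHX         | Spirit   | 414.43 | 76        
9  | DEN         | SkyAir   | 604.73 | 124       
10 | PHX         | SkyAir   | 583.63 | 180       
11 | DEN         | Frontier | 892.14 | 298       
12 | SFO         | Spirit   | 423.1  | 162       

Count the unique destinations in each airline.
SELECT airline, COUNT(DISTINCT destination)
FROM flights
GROUP BY airline

Result:
  Frontier: 1 distinct
  SkyAir: 3 distinct
  Spirit: 4 distinct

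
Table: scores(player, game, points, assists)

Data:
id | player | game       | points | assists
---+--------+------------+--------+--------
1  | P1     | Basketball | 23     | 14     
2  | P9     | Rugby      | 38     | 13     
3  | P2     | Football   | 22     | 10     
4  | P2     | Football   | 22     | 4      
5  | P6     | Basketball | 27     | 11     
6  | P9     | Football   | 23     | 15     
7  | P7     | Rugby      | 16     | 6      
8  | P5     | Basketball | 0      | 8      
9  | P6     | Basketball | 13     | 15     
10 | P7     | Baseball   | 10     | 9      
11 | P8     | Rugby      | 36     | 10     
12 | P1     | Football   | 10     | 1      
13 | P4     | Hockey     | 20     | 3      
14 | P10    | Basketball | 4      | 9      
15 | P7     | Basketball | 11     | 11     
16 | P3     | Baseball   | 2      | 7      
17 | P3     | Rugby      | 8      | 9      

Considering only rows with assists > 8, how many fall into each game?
SELECT game, COUNT(*)
FROM scores
WHERE assists > 8
GROUP BY game

Note: WHERE filters rows before grouping.

Result:
  Baseball: 1
  Basketball: 5
  Football: 2
  Rugby: 3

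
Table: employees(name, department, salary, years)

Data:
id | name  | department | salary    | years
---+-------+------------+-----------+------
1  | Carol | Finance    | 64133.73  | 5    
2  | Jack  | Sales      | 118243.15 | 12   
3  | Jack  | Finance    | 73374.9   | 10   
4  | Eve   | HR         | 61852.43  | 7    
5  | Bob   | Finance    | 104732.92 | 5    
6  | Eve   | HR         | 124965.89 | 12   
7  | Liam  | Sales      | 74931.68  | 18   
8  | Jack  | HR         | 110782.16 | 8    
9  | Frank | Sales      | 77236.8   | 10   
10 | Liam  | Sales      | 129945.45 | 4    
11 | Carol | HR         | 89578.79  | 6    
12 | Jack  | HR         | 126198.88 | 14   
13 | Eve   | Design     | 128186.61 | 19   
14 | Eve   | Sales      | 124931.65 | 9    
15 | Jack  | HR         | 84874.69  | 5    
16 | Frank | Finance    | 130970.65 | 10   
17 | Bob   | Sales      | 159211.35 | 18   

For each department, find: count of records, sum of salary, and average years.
SELECT department,
       COUNT(*) as cnt,
       SUM(salary) as total_salary,
       AVG(years) as avg_years
FROM employees
GROUP BY department

Result:
  Design: 1 records, 128186.61 total salary, 19.00 avg years
  Finance: 4 records, 373212.20 total salary, 7.50 avg years
  HR: 6 records, 598252.84 total salary, 8.67 avg years
  Sales: 6 records, 684500.08 total salary, 11.83 avg years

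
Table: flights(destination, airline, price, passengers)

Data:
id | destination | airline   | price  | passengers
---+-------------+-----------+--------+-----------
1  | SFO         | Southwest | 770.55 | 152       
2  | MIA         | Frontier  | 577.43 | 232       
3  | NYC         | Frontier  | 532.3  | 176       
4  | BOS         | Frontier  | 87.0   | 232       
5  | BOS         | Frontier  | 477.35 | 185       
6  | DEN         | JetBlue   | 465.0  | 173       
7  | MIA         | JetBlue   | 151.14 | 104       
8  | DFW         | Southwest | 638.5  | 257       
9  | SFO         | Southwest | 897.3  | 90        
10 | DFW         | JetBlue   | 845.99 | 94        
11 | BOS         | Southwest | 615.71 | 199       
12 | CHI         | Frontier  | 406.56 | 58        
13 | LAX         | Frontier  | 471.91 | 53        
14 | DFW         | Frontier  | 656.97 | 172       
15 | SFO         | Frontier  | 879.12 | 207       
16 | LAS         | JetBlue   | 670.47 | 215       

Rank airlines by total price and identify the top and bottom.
SELECT airline, SUM(price)
FROM flights
GROUP BY airline
ORDER BY SUM(price)

All groups:
  JetBlue: 2132.60
  Southwest: 2922.06
  Frontier: 4088.64

Highest: Frontier (4088.64)
Lowest: JetBlue (2132.60)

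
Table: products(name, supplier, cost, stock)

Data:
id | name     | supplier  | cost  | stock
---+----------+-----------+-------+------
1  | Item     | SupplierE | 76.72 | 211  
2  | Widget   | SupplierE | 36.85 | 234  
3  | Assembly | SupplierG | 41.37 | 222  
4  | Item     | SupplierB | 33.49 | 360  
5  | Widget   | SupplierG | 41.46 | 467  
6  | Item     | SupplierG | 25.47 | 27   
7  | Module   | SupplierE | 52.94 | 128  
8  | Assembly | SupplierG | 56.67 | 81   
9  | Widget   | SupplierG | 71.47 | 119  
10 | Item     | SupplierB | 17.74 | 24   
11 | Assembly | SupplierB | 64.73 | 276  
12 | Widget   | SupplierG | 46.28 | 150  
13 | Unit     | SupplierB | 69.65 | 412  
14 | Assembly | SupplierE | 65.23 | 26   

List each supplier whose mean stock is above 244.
SELECT supplier, AVG(stock)
FROM products
GROUP BY supplier
HAVING AVG(stock) > 244

Result:
  SupplierB: avg=268.00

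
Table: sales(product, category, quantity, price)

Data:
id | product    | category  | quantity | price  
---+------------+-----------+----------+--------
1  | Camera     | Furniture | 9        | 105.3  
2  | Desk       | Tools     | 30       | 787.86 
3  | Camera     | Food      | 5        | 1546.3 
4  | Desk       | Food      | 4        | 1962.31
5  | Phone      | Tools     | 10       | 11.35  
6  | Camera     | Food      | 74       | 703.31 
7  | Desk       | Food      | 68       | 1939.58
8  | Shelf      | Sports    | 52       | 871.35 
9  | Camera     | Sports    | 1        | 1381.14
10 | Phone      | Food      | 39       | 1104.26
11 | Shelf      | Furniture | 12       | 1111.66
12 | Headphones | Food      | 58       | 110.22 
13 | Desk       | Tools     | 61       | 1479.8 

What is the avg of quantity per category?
SELECT category, AVG(quantity) as result
FROM sales
GROUP BY category

Result:
  Food: 41.33
  Furniture: 10.50
  Sports: 26.50
  Tools: 33.67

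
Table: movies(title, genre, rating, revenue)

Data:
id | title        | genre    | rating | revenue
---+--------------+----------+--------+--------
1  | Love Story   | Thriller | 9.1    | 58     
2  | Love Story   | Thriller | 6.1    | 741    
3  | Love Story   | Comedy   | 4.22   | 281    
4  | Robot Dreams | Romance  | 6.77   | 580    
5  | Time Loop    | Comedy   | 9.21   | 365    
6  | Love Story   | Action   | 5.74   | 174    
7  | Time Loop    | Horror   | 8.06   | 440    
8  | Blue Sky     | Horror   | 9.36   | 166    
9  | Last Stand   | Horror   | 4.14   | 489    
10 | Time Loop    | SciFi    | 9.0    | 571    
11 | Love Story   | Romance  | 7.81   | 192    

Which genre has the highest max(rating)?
SELECT genre, MAX(rating) as val
FROM movies
GROUP BY genre
ORDER BY val DESC
LIMIT 1

Result: Horror with max(rating) = 9.36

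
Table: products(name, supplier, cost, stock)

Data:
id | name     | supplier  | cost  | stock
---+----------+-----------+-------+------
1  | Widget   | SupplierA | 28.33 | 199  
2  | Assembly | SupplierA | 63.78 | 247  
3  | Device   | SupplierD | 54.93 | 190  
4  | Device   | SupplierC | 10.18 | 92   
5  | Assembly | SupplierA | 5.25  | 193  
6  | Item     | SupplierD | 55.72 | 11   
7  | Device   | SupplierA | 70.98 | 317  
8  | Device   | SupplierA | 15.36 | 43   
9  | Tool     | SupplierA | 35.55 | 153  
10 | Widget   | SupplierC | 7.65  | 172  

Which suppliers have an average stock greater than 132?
SELECT supplier, AVG(stock)
FROM products
GROUP BY supplier
HAVING AVG(stock) > 132

Result:
  SupplierA: avg=192.00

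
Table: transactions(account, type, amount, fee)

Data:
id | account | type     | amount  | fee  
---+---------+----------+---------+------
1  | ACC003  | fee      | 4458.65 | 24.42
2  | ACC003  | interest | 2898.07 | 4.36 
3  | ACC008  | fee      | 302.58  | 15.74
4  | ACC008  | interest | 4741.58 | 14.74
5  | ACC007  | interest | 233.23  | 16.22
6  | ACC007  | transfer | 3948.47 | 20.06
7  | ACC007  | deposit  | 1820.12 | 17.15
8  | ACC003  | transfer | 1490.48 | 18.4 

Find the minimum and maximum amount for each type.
SELECT type, MIN(amount), MAX(amount)
FROM transactions
GROUP BY type

Result:
  deposit: min=1820.12, max=1820.12
  fee: min=302.58, max=4458.65
  interest: min=233.23, max=4741.58
  transfer: min=1490.48, max=3948.47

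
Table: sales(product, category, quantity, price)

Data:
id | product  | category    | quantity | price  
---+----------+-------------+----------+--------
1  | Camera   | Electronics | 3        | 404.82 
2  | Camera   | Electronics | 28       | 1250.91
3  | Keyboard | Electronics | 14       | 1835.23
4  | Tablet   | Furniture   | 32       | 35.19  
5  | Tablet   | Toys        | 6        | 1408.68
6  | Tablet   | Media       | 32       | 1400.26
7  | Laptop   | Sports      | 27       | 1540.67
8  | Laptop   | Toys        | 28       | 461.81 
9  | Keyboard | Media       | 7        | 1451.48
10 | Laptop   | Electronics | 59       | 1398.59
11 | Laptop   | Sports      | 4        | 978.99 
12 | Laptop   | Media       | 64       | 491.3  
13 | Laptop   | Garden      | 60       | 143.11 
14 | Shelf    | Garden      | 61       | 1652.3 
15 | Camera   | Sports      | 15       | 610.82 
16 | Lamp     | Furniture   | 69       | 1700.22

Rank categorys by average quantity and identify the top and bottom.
SELECT category, AVG(quantity)
FROM sales
GROUP BY category
ORDER BY AVG(quantity)

All groups:
  Sports: 15.33
  Toys: 17.00
  Electronics: 26.00
  Media: 34.33
  Furniture: 50.50
  Garden: 60.50

Highest: Garden (60.50)
Lowest: Sports (15.33)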